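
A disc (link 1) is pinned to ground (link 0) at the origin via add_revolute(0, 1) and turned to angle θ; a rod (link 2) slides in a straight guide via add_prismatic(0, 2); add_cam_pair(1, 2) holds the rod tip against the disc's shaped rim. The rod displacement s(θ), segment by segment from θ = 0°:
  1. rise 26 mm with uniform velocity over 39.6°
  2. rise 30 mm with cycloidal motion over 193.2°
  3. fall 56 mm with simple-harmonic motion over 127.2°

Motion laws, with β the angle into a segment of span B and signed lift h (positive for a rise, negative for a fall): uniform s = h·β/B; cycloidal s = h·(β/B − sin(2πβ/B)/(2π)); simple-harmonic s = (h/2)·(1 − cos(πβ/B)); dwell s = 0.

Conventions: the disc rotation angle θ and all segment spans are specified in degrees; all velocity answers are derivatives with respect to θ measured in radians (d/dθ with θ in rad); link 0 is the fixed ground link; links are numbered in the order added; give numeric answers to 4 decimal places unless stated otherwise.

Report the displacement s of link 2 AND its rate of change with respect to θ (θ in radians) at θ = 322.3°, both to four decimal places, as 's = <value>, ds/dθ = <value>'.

segment 1 (0° to 39.6°, uniform, h = 26) is passed completely: s = 0.0000 + (26) = 26.0000
segment 2 (39.6° to 232.8°, cycloidal, h = 30) is passed completely: s = 26.0000 + (30) = 56.0000
θ = 322.3° falls in segment 3 (232.8° to 360°, simple-harmonic, h = -56): β = 322.3 − 232.8 = 89.5°, B = 127.2°; Δs = -56/2·(1 − cos(π·0.7036)) = -44.7143; s = 56.0000 − 44.7143 = 11.2857
velocity in seg [232.8°–360°] (simple-harmonic), θ in radians: β = 89.5° = 1.5621 rad, B = 127.2° = 2.2201 rad; ds/dθ = (πh/(2B)) sin(πβ/B) = (π·(-56)/(2·2.2201)) sin(π·0.7036) = -31.788732 mm/rad

s = 11.2857, ds/dθ = -31.7887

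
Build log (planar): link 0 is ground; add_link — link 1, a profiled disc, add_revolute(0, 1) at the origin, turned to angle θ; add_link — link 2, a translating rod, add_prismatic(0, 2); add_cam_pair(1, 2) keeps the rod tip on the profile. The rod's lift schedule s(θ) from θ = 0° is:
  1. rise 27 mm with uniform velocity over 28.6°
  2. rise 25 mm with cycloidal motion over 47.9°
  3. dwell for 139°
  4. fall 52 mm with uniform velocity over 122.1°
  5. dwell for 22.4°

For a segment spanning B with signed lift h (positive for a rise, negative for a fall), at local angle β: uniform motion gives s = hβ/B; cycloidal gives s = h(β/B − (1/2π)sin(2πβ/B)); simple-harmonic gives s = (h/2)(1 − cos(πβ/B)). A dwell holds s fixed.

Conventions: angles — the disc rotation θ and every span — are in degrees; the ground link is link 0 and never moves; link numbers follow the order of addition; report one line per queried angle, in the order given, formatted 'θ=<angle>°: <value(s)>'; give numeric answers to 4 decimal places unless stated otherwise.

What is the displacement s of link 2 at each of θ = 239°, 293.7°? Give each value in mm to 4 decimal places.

seg 1 [0°–28.6°] uniform, h=27: full span → s += 27 → s = 27.0000
seg 2 [28.6°–76.5°] cycloidal, h=25: full span → s += 25 → s = 52.0000
seg 3 [76.5°–215.5°] dwell: s stays 52.0000
seg 4 [215.5°–337.6°] uniform, h=-52: θ=239° here. β=23.5, B=122.1. -52·23.5/122.1 = -10.0082 → s = 41.9918
seg 4 [215.5°–337.6°] uniform, h=-52: θ=293.7° here. β=78.2, B=122.1. -52·78.2/122.1 = -33.3038 → s = 18.6962

θ=239°: 41.9918
θ=293.7°: 18.6962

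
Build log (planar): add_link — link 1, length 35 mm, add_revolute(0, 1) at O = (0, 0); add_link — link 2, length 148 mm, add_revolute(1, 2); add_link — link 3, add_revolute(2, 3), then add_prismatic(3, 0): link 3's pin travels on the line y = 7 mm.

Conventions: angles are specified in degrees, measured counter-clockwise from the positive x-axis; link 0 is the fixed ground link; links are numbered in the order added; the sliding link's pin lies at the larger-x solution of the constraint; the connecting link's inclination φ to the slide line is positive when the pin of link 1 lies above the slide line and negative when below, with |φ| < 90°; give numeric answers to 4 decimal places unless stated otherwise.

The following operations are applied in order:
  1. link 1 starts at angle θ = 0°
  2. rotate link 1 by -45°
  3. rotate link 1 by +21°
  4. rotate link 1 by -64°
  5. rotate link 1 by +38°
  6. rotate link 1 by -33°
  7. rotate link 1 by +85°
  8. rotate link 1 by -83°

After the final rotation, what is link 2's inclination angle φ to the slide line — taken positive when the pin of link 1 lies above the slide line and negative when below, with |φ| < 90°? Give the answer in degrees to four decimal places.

geometry: r = 35 mm, L = 148 mm, e = 7 mm; θ starts at 0°
rotate link 1 by -45°: θ ← 0° -45° = -45°
rotate link 1 by +21°: θ ← -45° +21° = -24°
rotate link 1 by -64°: θ ← -24° -64° = -88°
rotate link 1 by +38°: θ ← -88° +38° = -50°
rotate link 1 by -33°: θ ← -50° -33° = -83°
rotate link 1 by +85°: θ ← -83° +85° = 2°
rotate link 1 by -83°: θ ← 2° -83° = -81°
h = r sin θ − e = -34.569092 − 7 = -41.569092
sin φ = h / L = -41.569092 / 148 = -0.28087224
φ = arcsin(-0.28087224) = -16.312270°

-16.3123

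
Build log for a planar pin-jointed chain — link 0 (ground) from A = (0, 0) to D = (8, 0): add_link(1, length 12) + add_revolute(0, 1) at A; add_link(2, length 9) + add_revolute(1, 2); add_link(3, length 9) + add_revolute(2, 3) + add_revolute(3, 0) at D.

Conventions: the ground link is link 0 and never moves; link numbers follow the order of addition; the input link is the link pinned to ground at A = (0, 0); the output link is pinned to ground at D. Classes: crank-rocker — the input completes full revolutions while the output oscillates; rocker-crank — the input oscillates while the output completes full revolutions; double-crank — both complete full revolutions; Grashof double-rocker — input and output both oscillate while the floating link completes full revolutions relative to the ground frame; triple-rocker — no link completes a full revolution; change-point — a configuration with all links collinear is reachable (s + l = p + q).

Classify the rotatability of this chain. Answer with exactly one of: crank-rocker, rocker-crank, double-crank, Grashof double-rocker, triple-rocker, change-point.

lengths: ground=8, input=12, coupler=9, output=9
sorted: s=8 (shortest), l=12 (longest), p+q=18
s + l = 20 vs p + q = 18
s + l > p + q → non-Grashof → no link fully rotates → triple-rocker

triple-rocker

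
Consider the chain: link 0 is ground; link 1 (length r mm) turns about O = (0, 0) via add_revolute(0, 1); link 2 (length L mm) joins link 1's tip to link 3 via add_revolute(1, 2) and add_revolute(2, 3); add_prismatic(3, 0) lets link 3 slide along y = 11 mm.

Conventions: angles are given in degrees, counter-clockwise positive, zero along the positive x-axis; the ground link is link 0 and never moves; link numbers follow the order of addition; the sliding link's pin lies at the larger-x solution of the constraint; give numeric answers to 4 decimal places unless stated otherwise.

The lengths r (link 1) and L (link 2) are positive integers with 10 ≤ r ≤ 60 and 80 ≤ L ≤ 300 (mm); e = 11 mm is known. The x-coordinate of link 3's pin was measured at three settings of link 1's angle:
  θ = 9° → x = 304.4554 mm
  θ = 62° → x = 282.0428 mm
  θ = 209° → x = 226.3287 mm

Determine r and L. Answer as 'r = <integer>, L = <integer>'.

constraint per measurement: (x − r cos θ)² + (r sin θ − e)² = L²
subtracting the θ₁ and θ₂ equations cancels the r² and L² terms:
r = (x₁² − x₂²) / (2[(x₁cos θ₁ + e sin θ₁) − (x₂cos θ₂ + e sin θ₂)]) = 41.0000 → r = 41
L² = (x₁ − r cos θ₁)² + (r sin θ₁ − e)² = 69696.0087 → L = 264.0000 → L = 264
check at θ₃=209°: x = 226.3287 (printed 226.3287) ✓

r = 41, L = 264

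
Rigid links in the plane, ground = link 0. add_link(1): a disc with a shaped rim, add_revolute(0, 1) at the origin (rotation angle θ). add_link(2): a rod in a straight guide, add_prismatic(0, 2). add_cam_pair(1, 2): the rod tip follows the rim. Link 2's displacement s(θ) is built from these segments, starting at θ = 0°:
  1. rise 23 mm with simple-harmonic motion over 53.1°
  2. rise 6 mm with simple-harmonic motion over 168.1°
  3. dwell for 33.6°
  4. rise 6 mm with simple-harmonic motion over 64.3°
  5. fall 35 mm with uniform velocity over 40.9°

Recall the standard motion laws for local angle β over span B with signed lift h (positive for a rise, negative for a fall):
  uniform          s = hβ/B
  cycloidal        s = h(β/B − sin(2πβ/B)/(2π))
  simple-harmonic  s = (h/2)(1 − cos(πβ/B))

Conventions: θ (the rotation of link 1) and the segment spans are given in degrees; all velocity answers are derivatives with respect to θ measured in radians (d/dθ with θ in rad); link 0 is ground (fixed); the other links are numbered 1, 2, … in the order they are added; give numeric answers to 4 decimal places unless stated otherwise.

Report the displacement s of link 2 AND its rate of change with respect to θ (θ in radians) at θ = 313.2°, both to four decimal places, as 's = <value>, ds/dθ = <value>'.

segment 1 (0° to 53.1°, simple-harmonic, h = 23) is passed completely: s = 0.0000 + (23) = 23.0000
segment 2 (53.1° to 221.2°, simple-harmonic, h = 6) is passed completely: s = 23.0000 + (6) = 29.0000
segment 3 (221.2° to 254.8°, dwell): s unchanged at 29.0000
θ = 313.2° falls in segment 4 (254.8° to 319.1°, simple-harmonic, h = 6): β = 313.2 − 254.8 = 58.4°, B = 64.3°; Δs = 6/2·(1 − cos(π·0.9082)) = 5.8762; s = 29.0000 + 5.8762 = 34.8762
velocity in seg [254.8°–319.1°] (simple-harmonic), θ in radians: β = 58.4° = 1.0193 rad, B = 64.3° = 1.1222 rad; ds/dθ = (πh/(2B)) sin(πβ/B) = (π·6/(2·1.1222)) sin(π·0.9082) = 2.387494 mm/rad

s = 34.8762, ds/dθ = 2.3875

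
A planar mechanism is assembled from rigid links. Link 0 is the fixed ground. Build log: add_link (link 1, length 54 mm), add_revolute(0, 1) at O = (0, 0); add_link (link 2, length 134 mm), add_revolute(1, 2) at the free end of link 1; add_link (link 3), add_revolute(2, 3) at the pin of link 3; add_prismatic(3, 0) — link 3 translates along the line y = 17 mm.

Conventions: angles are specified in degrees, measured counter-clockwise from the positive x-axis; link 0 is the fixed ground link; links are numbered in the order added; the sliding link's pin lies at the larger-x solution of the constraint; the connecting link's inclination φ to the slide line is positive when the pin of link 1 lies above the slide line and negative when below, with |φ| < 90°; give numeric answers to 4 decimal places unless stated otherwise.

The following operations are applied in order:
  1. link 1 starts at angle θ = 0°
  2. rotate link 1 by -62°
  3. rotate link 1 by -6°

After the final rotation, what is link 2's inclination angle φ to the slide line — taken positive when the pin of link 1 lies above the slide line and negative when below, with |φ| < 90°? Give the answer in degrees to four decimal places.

geometry: r = 54 mm, L = 134 mm, e = 17 mm; θ starts at 0°
rotate link 1 by -62°: θ ← 0° -62° = -62°
rotate link 1 by -6°: θ ← -62° -6° = -68°
h = r sin θ − e = -50.067928 − 17 = -67.067928
sin φ = h / L = -67.067928 / 134 = -0.50050693
φ = arcsin(-0.50050693) = -30.033544°

-30.0335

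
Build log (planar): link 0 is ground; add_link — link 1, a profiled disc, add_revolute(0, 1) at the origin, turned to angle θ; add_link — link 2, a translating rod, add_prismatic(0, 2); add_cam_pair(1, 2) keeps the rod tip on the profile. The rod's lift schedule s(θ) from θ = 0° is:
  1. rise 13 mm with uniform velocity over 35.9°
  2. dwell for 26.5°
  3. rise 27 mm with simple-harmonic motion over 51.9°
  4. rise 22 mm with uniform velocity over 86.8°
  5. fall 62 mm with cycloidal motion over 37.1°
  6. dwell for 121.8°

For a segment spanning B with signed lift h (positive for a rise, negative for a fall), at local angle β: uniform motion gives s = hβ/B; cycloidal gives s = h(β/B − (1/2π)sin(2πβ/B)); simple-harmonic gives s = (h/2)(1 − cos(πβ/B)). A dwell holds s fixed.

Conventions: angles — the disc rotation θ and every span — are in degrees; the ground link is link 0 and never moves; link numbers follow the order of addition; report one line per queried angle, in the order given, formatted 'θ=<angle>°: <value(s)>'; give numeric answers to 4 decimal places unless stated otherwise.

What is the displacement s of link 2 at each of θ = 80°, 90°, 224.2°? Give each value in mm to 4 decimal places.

seg 1 [0°–35.9°] uniform, h=13: full span → s += 13 → s = 13.0000
seg 2 [35.9°–62.4°] dwell: s stays 13.0000
seg 3 [62.4°–114.3°] simple-harmonic, h=27: θ=80° here. β=17.6, B=51.9. 27/2·(1 − cos(π·0.3391)) = 6.9634 → s = 19.9634
seg 3 [62.4°–114.3°] simple-harmonic, h=27: θ=90° here. β=27.6, B=51.9. 27/2·(1 − cos(π·0.5318)) = 14.8461 → s = 27.8461
seg 3 [62.4°–114.3°] simple-harmonic, h=27: full span → s += 27 → s = 40.0000
seg 4 [114.3°–201.1°] uniform, h=22: full span → s += 22 → s = 62.0000
seg 5 [201.1°–238.2°] cycloidal, h=-62: θ=224.2° here. β=23.1, B=37.1. -62·(0.6226 − sin(2π·0.6226)/(2π)) = -45.4771 → s = 16.5229

θ=80°: 19.9634
θ=90°: 27.8461
θ=224.2°: 16.5229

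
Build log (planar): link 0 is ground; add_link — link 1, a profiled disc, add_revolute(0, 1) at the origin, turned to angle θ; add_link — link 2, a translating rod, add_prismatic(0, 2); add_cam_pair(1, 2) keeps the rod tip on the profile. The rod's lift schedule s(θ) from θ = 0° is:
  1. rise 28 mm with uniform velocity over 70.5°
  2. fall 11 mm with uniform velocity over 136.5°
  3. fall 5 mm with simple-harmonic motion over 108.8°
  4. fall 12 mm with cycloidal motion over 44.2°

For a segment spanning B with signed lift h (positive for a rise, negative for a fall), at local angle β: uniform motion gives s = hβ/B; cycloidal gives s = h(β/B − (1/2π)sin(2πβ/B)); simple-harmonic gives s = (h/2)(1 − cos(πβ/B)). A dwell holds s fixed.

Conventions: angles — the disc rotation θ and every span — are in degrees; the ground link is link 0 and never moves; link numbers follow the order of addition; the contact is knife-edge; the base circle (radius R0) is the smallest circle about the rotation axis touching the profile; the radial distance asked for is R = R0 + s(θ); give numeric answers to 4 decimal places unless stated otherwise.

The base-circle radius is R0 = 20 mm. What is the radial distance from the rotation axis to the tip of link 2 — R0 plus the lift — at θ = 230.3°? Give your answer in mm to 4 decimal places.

seg 1 [0°–70.5°] uniform, h=28: full span → s += 28 → s = 28.0000
seg 2 [70.5°–207°] uniform, h=-11: full span → s += -11 → s = 17.0000
seg 3 [207°–315.8°] simple-harmonic, h=-5: θ=230.3° here. β=23.3, B=108.8. -5/2·(1 − cos(π·0.2142)) = -0.5448 → s = 16.4552
R = R0 + s = 20 + 16.4552 = 36.4552

36.4552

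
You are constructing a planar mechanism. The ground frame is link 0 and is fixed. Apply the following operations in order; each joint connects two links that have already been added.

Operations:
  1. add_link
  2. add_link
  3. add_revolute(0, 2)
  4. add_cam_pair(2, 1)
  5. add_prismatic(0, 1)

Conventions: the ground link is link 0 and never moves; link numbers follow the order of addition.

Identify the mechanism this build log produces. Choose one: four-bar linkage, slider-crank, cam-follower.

links: 3 (incl. ground); joints: 1 revolute, 1 prismatic, 1 higher (cam) pair, forming one closed loop
3 links, revolute + prismatic + higher pair in one loop → cam-follower

cam-follower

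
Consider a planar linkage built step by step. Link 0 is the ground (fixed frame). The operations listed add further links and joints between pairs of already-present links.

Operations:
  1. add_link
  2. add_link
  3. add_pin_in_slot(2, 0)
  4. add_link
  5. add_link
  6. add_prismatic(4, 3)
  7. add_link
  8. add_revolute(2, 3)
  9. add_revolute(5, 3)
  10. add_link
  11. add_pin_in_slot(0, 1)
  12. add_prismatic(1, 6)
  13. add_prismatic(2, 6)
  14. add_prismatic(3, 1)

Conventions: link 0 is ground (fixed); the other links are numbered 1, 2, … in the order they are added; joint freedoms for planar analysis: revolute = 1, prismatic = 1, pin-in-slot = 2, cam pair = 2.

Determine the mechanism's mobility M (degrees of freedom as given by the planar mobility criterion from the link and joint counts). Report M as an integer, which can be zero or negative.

ground; <1,0,0>
#1 <2,0,0>
#2 <3,0,0>
PS:2↔0 J2 <3,0,1>
#3 <4,0,1>
#4 <5,0,1>
P:4↔3 J1 <5,1,1>
#5 <6,1,1>
R:2↔3 J1 <6,2,1>
R:5↔3 J1 <6,3,1>
#6 <7,3,1>
PS:0↔1 J2 <7,3,2>
P:1↔6 J1 <7,4,2>
P:2↔6 J1 <7,5,2>
P:3↔1 J1 <7,6,2>
3×6 − 2×6 − 1×2 = 4

M = 4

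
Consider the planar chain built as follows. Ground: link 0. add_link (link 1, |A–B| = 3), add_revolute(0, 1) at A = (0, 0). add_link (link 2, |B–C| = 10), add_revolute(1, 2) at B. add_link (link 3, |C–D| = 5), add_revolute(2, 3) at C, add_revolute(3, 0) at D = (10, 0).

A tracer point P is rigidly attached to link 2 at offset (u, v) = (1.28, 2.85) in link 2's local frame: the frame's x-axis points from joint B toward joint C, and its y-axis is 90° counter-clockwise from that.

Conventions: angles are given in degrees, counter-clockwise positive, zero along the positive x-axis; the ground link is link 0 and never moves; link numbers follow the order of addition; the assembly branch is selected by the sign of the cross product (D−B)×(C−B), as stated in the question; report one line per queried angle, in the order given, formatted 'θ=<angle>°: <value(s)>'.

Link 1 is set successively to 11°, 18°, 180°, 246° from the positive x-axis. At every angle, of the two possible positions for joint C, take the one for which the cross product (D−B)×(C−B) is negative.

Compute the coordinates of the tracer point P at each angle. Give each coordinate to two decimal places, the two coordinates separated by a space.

A=(0,0), D=(10.00,0)
θ=11°: B = A + 3.00·(cos11°, sin11°) = (2.9449, 0.5724)
θ=11°: |BD| = 7.0783
θ=11°: circle(B,10.00) ∩ circle(D,5.00): a=8.8370, h=4.6805
θ=11°:   candidates: C₊=(12.1315,4.5229) cross=33.130; C₋=(11.3745,-4.8074) cross=-33.130
θ=11°:   branch - wants cross < 0 → take C=(11.3745,-4.8074) (cross=-33.130)
θ=11°: ex = (C−B)/|BC| = (0.8430,-0.5380); ey = (0.5380,0.8430)
θ=11°: P = B + 1.28·ex + 2.85·ey = (5.5571,2.2862)
θ=18°: B = A + 3.00·(cos18°, sin18°) = (2.8532, 0.9271)
θ=18°: |BD| = 7.2067
θ=18°: circle(B,10.00) ∩ circle(D,5.00): a=8.8068, h=4.7370
θ=18°:   candidates: C₊=(12.1962,4.4918) cross=34.138; C₋=(10.9775,-4.9035) cross=-34.138
θ=18°:   branch - wants cross < 0 → take C=(10.9775,-4.9035) (cross=-34.138)
θ=18°: ex = (C−B)/|BC| = (0.8124,-0.5831); ey = (0.5831,0.8124)
θ=18°: P = B + 1.28·ex + 2.85·ey = (5.5548,2.4962)
θ=180°: B = A + 3.00·(cos180°, sin180°) = (-3.0000, 0.0000)
θ=180°: |BD| = 13.0000
θ=180°: circle(B,10.00) ∩ circle(D,5.00): a=9.3846, h=3.4538
θ=180°:   candidates: C₊=(6.3846,3.4538) cross=44.900; C₋=(6.3846,-3.4538) cross=-44.900
θ=180°:   branch - wants cross < 0 → take C=(6.3846,-3.4538) (cross=-44.900)
θ=180°: ex = (C−B)/|BC| = (0.9385,-0.3454); ey = (0.3454,0.9385)
θ=180°: P = B + 1.28·ex + 2.85·ey = (-0.8144,2.2325)
θ=246°: B = A + 3.00·(cos246°, sin246°) = (-1.2202, -2.7406)
θ=246°: |BD| = 11.5501
θ=246°: circle(B,10.00) ∩ circle(D,5.00): a=9.0218, h=4.3137
θ=246°:   candidates: C₊=(6.5203,3.5905) cross=49.823; C₋=(8.5675,-4.7904) cross=-49.823
θ=246°:   branch - wants cross < 0 → take C=(8.5675,-4.7904) (cross=-49.823)
θ=246°: ex = (C−B)/|BC| = (0.9788,-0.2050); ey = (0.2050,0.9788)
θ=246°: P = B + 1.28·ex + 2.85·ey = (0.6168,-0.2135)

θ=11°: 5.56 2.29
θ=18°: 5.55 2.50
θ=180°: -0.81 2.23
θ=246°: 0.62 -0.21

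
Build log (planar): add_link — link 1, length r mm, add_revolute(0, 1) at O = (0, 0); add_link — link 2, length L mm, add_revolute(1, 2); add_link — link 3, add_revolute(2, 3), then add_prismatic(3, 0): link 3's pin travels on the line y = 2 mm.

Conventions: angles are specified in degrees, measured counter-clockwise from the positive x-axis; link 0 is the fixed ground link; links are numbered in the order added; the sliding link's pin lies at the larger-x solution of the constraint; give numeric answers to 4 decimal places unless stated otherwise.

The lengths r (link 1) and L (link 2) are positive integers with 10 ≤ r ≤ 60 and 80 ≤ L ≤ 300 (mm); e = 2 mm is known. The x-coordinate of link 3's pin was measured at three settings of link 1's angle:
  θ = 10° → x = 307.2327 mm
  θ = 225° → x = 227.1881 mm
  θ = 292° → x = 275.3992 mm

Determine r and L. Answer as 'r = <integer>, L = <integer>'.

constraint per measurement: (x − r cos θ)² + (r sin θ − e)² = L²
subtracting the θ₁ and θ₂ equations cancels the r² and L² terms:
r = (x₁² − x₂²) / (2[(x₁cos θ₁ + e sin θ₁) − (x₂cos θ₂ + e sin θ₂)]) = 46.0000 → r = 46
L² = (x₁ − r cos θ₁)² + (r sin θ₁ − e)² = 68643.9874 → L = 262.0000 → L = 262
check at θ₃=292°: x = 275.3992 (printed 275.3992) ✓

r = 46, L = 262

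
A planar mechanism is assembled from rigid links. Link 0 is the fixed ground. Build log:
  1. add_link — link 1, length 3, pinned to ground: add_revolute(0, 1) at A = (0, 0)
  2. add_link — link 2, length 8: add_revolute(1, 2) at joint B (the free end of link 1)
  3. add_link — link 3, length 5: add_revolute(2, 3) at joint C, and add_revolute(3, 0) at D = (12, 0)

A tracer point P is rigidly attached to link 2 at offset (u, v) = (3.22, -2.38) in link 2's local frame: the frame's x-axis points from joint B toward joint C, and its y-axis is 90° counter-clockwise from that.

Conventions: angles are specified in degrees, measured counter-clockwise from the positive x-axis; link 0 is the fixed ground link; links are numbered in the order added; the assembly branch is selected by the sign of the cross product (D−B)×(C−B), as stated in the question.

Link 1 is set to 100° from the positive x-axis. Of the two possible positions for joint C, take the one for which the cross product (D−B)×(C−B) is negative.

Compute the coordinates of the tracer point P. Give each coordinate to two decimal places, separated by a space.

A=(0,0), D=(12.00,0)
B = A + 3.00·(cos100°, sin100°) = (-0.5209, 2.9544)
|BD| = 12.8648
circle(B,8.00) ∩ circle(D,5.00): a=7.9482, h=0.9093
  candidates: C₊=(7.4236,2.0141) cross=11.698; C₋=(7.0060,0.2441) cross=-11.698
  branch - wants cross < 0 → take C=(7.0060,0.2441) (cross=-11.698)
ex = (C−B)/|BC| = (0.9409,-0.3388); ey = (0.3388,0.9409)
P = B + 3.22·ex + -2.38·ey = (1.7023,-0.3757)

1.70 -0.38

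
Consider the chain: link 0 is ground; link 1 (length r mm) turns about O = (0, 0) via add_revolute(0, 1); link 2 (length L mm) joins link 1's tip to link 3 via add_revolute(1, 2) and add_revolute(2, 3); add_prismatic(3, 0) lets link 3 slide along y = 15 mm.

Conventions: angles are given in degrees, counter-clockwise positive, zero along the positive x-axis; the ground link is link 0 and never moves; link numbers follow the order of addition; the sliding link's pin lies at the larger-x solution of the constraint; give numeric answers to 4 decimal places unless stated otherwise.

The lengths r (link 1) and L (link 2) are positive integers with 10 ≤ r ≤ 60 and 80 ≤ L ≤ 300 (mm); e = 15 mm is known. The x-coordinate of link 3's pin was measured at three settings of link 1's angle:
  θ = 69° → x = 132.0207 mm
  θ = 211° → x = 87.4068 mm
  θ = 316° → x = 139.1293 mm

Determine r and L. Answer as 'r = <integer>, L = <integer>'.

constraint per measurement: (x − r cos θ)² + (r sin θ − e)² = L²
subtracting the θ₁ and θ₂ equations cancels the r² and L² terms:
r = (x₁² − x₂²) / (2[(x₁cos θ₁ + e sin θ₁) − (x₂cos θ₂ + e sin θ₂)]) = 34.0000 → r = 34
L² = (x₁ − r cos θ₁)² + (r sin θ₁ − e)² = 14640.9980 → L = 121.0000 → L = 121
check at θ₃=316°: x = 139.1293 (printed 139.1293) ✓

r = 34, L = 121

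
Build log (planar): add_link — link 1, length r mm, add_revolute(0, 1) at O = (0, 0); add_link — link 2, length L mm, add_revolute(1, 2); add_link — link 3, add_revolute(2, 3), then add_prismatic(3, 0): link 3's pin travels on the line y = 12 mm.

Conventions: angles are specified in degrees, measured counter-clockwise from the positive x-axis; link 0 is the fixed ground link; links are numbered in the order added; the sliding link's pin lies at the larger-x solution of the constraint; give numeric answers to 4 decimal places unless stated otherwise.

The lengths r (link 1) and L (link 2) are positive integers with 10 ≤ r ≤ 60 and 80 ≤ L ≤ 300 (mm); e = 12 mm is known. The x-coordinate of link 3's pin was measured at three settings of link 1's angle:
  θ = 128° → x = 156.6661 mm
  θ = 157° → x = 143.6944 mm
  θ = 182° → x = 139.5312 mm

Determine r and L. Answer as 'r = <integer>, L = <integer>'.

constraint per measurement: (x − r cos θ)² + (r sin θ − e)² = L²
subtracting the θ₁ and θ₂ equations cancels the r² and L² terms:
r = (x₁² − x₂²) / (2[(x₁cos θ₁ + e sin θ₁) − (x₂cos θ₂ + e sin θ₂)]) = 47.9998 → r = 48
L² = (x₁ − r cos θ₁)² + (r sin θ₁ − e)² = 35343.9936 → L = 188.0000 → L = 188
check at θ₃=182°: x = 139.5312 (printed 139.5312) ✓

r = 48, L = 188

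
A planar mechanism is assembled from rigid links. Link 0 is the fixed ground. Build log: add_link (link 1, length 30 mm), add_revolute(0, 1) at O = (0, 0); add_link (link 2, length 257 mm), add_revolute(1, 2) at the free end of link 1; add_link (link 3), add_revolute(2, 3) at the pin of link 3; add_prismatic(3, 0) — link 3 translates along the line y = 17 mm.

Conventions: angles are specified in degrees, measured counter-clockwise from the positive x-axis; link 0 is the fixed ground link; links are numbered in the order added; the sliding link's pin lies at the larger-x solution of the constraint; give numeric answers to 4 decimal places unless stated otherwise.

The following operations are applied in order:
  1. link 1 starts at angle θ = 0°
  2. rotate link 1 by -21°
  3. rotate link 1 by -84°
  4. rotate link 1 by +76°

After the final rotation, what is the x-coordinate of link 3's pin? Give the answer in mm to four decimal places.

geometry: r = 30 mm, L = 257 mm, e = 17 mm; θ starts at 0°
rotate link 1 by -21°: θ ← 0° -21° = -21°
rotate link 1 by -84°: θ ← -21° -84° = -105°
rotate link 1 by +76°: θ ← -105° +76° = -29°
crank pin P = (r cos θ, r sin θ) = (26.238591, -14.544289)
h = r sin θ − e = -14.544289 − 17 = -31.544289
x = r cos θ + √(L² − h²) = 26.238591 + 255.056774 = 281.295365

281.2954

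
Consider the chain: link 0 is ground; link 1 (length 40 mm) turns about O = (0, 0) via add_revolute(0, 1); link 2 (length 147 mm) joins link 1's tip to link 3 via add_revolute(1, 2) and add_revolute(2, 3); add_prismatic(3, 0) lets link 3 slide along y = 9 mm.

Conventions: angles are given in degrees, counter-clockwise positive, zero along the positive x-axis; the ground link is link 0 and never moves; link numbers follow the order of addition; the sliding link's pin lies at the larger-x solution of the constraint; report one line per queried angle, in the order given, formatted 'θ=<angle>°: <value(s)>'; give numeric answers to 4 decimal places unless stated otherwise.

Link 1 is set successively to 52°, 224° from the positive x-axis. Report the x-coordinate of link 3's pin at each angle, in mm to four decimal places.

geometry: r = 40 mm, L = 147 mm, e = 9 mm
θ=52°: crank pin P = (r cos θ, r sin θ) = (24.626459, 31.520430)
θ=52°: h = r sin θ − e = 31.520430 − 9 = 22.520430
θ=52°: x = r cos θ + √(L² − h²) = 24.626459 + 145.264690 = 169.891149
θ=224°: crank pin P = (r cos θ, r sin θ) = (-28.773592, -27.786335)
θ=224°: h = r sin θ − e = -27.786335 − 9 = -36.786335
θ=224°: x = r cos θ + √(L² − h²) = -28.773592 + 142.322751 = 113.549159

θ=52°: 169.8911
θ=224°: 113.5492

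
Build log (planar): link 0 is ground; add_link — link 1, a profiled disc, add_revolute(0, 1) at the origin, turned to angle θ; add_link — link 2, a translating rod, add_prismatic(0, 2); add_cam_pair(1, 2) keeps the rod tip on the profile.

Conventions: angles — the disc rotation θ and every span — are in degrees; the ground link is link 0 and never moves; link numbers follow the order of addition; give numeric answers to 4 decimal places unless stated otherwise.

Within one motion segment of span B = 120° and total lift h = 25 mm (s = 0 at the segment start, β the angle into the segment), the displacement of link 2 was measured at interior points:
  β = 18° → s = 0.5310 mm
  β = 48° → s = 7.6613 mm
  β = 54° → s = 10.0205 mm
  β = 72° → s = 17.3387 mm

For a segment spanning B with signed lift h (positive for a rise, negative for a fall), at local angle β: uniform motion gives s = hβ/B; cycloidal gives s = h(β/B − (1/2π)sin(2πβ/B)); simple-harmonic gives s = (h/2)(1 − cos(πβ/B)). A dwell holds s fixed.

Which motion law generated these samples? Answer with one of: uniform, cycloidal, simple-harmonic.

candidates at β/B = r: uniform s = h·r (linear in β); cycloidal s = h·(r − sin(2πr)/(2π)); simple-harmonic s = (h/2)(1 − cos(πr))
β=18°: printed 0.5310 | uniform 3.7500, cycloidal 0.5310, simple-harmonic 1.3624
β=48°: printed 7.6613 | uniform 10.0000, cycloidal 7.6613, simple-harmonic 8.6373
β=54°: printed 10.0205 | uniform 11.2500, cycloidal 10.0205, simple-harmonic 10.5446
β=72°: printed 17.3387 | uniform 15.0000, cycloidal 17.3387, simple-harmonic 16.3627
only one law matches every sample → cycloidal

cycloidal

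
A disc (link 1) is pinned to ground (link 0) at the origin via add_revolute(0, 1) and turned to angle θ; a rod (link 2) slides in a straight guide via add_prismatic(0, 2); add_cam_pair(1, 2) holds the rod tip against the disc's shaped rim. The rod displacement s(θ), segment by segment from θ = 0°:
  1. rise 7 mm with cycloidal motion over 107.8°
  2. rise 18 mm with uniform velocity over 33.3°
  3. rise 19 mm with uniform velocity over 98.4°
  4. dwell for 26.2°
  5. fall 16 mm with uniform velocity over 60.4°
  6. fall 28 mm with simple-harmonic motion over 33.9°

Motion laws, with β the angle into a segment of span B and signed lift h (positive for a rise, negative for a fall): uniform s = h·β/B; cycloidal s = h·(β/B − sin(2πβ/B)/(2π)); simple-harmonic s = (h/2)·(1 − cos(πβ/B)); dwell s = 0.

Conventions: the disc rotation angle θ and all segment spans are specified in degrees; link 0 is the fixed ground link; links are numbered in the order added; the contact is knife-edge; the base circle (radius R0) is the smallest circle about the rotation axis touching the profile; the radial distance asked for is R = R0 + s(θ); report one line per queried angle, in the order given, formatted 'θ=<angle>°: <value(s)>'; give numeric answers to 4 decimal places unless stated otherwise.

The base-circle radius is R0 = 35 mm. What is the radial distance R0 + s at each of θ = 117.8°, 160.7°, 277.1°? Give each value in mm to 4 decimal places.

segment 1 (0° to 107.8°, cycloidal, h = 7) is passed completely: s = 0.0000 + (7) = 7.0000
θ = 117.8° falls in segment 2 (107.8° to 141.1°, uniform, h = 18): β = 117.8 − 107.8 = 10°, B = 33.3°; Δs = 18·10/33.3 = 5.4054; s = 7.0000 + 5.4054 = 12.4054
segment 2 (107.8° to 141.1°, uniform, h = 18) is passed completely: s = 7.0000 + (18) = 25.0000
θ = 160.7° falls in segment 3 (141.1° to 239.5°, uniform, h = 19): β = 160.7 − 141.1 = 19.6°, B = 98.4°; Δs = 19·19.6/98.4 = 3.7846; s = 25.0000 + 3.7846 = 28.7846
segment 3 (141.1° to 239.5°, uniform, h = 19) is passed completely: s = 25.0000 + (19) = 44.0000
segment 4 (239.5° to 265.7°, dwell): s unchanged at 44.0000
θ = 277.1° falls in segment 5 (265.7° to 326.1°, uniform, h = -16): β = 277.1 − 265.7 = 11.4°, B = 60.4°; Δs = -16·11.4/60.4 = -3.0199; s = 44.0000 − 3.0199 = 40.9801
θ=117.8°: R = R0 + s = 35 + 12.4054 = 47.4054
θ=160.7°: R = R0 + s = 35 + 28.7846 = 63.7846
θ=277.1°: R = R0 + s = 35 + 40.9801 = 75.9801

θ=117.8°: 47.4054
θ=160.7°: 63.7846
θ=277.1°: 75.9801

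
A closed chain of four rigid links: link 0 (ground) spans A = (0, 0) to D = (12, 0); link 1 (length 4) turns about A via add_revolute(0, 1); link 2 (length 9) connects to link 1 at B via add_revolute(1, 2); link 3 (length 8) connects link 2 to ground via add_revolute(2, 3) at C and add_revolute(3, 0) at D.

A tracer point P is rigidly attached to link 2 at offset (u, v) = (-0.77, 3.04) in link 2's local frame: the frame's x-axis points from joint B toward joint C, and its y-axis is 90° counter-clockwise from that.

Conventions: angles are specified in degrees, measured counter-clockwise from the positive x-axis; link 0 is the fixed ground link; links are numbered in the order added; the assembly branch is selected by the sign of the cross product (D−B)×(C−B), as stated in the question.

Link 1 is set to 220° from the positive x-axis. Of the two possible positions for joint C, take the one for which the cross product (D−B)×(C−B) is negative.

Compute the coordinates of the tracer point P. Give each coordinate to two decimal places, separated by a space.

A=(0,0), D=(12.00,0)
B = A + 4.00·(cos220°, sin220°) = (-3.0642, -2.5712)
|BD| = 15.2820
circle(B,9.00) ∩ circle(D,8.00): a=8.1972, h=3.7156
  candidates: C₊=(4.3911,2.4706) cross=56.782; C₋=(5.6413,-4.8546) cross=-56.782
  branch - wants cross < 0 → take C=(5.6413,-4.8546) (cross=-56.782)
ex = (C−B)/|BC| = (0.9673,-0.2537); ey = (0.2537,0.9673)
P = B + -0.77·ex + 3.04·ey = (-3.0377,0.5647)

-3.04 0.56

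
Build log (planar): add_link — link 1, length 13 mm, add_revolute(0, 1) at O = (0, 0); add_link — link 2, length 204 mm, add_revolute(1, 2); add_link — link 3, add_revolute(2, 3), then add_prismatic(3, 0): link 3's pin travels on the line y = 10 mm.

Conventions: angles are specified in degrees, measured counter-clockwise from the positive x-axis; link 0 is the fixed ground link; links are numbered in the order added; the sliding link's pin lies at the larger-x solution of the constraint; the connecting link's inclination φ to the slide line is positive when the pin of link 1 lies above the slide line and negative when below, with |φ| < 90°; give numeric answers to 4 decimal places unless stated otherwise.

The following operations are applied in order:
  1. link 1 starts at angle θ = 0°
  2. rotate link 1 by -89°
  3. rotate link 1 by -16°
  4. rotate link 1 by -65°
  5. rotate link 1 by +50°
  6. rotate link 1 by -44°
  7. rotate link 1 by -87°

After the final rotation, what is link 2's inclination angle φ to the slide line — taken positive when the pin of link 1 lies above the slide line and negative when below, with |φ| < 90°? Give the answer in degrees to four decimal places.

geometry: r = 13 mm, L = 204 mm, e = 10 mm; θ starts at 0°
rotate link 1 by -89°: θ ← 0° -89° = -89°
rotate link 1 by -16°: θ ← -89° -16° = -105°
rotate link 1 by -65°: θ ← -105° -65° = -170°
rotate link 1 by +50°: θ ← -170° +50° = -120°
rotate link 1 by -44°: θ ← -120° -44° = -164°
rotate link 1 by -87°: θ ← -164° -87° = -251°
h = r sin θ − e = 12.291741 − 10 = 2.291741
sin φ = h / L = 2.291741 / 204 = 0.01123403
φ = arcsin(0.01123403) = 0.643676°

0.6437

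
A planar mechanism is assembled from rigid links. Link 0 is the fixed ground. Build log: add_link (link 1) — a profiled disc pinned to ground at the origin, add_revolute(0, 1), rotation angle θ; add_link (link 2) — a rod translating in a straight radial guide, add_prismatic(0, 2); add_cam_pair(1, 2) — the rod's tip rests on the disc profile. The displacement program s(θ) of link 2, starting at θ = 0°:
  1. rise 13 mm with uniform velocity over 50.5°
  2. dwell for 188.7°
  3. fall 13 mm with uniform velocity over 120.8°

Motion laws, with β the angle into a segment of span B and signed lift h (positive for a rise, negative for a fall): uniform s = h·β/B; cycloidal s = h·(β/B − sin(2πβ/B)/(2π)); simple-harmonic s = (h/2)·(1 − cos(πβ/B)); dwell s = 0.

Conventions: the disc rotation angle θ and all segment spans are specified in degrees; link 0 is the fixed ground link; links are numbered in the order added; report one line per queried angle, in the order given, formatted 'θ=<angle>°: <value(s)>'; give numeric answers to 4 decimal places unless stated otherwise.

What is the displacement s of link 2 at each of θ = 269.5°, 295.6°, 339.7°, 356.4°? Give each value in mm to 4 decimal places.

seg 1 [0°–50.5°] uniform, h=13: full span → s += 13 → s = 13.0000
seg 2 [50.5°–239.2°] dwell: s stays 13.0000
seg 3 [239.2°–360°] uniform, h=-13: θ=269.5° here. β=30.3, B=120.8. -13·30.3/120.8 = -3.2608 → s = 9.7392
seg 3 [239.2°–360°] uniform, h=-13: θ=295.6° here. β=56.4, B=120.8. -13·56.4/120.8 = -6.0695 → s = 6.9305
seg 3 [239.2°–360°] uniform, h=-13: θ=339.7° here. β=100.5, B=120.8. -13·100.5/120.8 = -10.8154 → s = 2.1846
seg 3 [239.2°–360°] uniform, h=-13: θ=356.4° here. β=117.2, B=120.8. -13·117.2/120.8 = -12.6126 → s = 0.3874

θ=269.5°: 9.7392
θ=295.6°: 6.9305
θ=339.7°: 2.1846
θ=356.4°: 0.3874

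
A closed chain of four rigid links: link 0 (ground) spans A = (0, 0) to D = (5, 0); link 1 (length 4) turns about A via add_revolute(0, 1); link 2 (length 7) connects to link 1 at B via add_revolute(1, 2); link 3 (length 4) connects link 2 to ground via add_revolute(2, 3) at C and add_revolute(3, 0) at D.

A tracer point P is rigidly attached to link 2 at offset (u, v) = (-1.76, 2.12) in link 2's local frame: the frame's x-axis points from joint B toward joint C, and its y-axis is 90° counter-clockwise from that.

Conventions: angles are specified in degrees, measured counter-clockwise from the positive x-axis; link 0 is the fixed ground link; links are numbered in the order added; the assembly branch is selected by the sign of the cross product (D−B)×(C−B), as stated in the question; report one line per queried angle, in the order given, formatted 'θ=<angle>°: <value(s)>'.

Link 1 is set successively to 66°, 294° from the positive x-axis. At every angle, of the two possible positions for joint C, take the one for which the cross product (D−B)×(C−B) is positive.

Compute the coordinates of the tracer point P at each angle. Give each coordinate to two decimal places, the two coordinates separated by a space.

A=(0,0), D=(5.00,0)
θ=66°: B = A + 4.00·(cos66°, sin66°) = (1.6269, 3.6542)
θ=66°: |BD| = 4.9730
θ=66°: circle(B,7.00) ∩ circle(D,4.00): a=5.8044, h=3.9126
θ=66°:   candidates: C₊=(8.4390,2.0429) cross=19.457; C₋=(2.6889,-3.2648) cross=-19.457
θ=66°:   branch + wants cross > 0 → take C=(8.4390,2.0429) (cross=19.457)
θ=66°: ex = (C−B)/|BC| = (0.9731,-0.2302); ey = (0.2302,0.9731)
θ=66°: P = B + -1.76·ex + 2.12·ey = (0.4022,6.1224)
θ=294°: B = A + 4.00·(cos294°, sin294°) = (1.6269, -3.6542)
θ=294°: |BD| = 4.9730
θ=294°: circle(B,7.00) ∩ circle(D,4.00): a=5.8044, h=3.9126
θ=294°:   candidates: C₊=(2.6889,3.2648) cross=19.457; C₋=(8.4390,-2.0429) cross=-19.457
θ=294°:   branch + wants cross > 0 → take C=(2.6889,3.2648) (cross=19.457)
θ=294°: ex = (C−B)/|BC| = (0.1517,0.9884); ey = (-0.9884,0.1517)
θ=294°: P = B + -1.76·ex + 2.12·ey = (-0.7355,-5.0722)

θ=66°: 0.40 6.12
θ=294°: -0.74 -5.07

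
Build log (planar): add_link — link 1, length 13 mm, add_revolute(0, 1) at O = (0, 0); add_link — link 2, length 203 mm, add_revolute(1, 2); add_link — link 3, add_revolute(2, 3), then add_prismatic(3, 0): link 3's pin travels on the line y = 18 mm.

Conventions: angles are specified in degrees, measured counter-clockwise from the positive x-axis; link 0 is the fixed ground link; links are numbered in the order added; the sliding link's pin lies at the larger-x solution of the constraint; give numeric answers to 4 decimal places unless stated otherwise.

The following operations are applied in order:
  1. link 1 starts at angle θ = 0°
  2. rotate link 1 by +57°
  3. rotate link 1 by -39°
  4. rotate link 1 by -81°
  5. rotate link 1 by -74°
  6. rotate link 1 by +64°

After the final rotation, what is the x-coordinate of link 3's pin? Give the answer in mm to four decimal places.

geometry: r = 13 mm, L = 203 mm, e = 18 mm; θ starts at 0°
rotate link 1 by +57°: θ ← 0° +57° = 57°
rotate link 1 by -39°: θ ← 57° -39° = 18°
rotate link 1 by -81°: θ ← 18° -81° = -63°
rotate link 1 by -74°: θ ← -63° -74° = -137°
rotate link 1 by +64°: θ ← -137° +64° = -73°
crank pin P = (r cos θ, r sin θ) = (3.800832, -12.431962)
h = r sin θ − e = -12.431962 − 18 = -30.431962
x = r cos θ + √(L² − h²) = 3.800832 + 200.705993 = 204.506825

204.5068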